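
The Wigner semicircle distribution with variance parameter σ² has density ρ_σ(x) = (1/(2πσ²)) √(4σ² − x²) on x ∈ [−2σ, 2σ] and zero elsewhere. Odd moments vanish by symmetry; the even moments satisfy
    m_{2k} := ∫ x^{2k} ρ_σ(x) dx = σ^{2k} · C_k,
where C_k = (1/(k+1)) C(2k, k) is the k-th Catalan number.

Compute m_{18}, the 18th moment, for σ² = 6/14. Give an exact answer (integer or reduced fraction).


By the scaled semicircle moment identity, m_{2k} = σ^{2k} · C_k with k = 9.
C_9 = (1/(k+1)) · C(2k, k) = (1/10) · C(18, 9) = (1/10) · 48620 = 4862.
σ^{2k} = (σ²)^k = (6/14)^9 = 19683/40353607.

Therefore m_{18} = σ^{18} · C_9 = (19683/40353607) · 4862 = 95698746/40353607.


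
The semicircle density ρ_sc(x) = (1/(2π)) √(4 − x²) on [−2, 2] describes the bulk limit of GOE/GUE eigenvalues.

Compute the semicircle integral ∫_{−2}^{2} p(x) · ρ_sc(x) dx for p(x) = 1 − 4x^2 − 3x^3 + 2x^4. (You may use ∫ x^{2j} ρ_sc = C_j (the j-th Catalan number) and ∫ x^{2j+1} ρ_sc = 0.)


Write p(x) = Σ a_i x^i, split into monomials and integrate each against ρ_sc separately.
Using ∫ x^{2j} ρ_sc = C_j = (1/(j+1)) C(2j, j) (Catalan numbers) and ∫ x^{2j+1} ρ_sc = 0 (odd monomials vanish by symmetry):
  i = 0 (even): a_0 · C_{0} = 1 · 1 = 1
  i = 2 (even): a_2 · C_{1} = -4 · 1 = -4
  i = 3 (odd): ∫ x^3 ρ_sc = 0 (vanishes)
  i = 4 (even): a_4 · C_{2} = 2 · 2 = 4

Summing the contributions: ∫_{−2}^{2} p(x) ρ_sc(x) dx = 1 + (-4) + 4 = 1.


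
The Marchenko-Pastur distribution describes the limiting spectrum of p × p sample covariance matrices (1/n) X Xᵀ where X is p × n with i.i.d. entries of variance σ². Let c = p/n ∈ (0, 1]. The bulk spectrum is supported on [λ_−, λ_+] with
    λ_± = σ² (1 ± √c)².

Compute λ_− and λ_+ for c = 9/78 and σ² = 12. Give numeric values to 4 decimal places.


c = 9/78 = 0.115385; √c = 0.339683.
λ_− = σ² (1 − √c)² = 12 · (1 − 0.339683)² = 12 · (0.660317)² = 5.232221.
λ_+ = σ² (1 + √c)² = 12 · (1 + 0.339683)² = 12 · (1.339683)² = 21.537010.

Rounded to 4 decimal places: λ_− ≈ 5.2322, λ_+ ≈ 21.5370.


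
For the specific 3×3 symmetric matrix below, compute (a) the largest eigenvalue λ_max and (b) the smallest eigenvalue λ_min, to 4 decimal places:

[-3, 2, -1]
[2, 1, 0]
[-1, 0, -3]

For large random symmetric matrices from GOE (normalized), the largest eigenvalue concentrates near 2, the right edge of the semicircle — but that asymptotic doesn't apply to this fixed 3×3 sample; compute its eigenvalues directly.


Since M is real symmetric, all three eigenvalues are real; they are the roots of det(λI − M) = λ³ − (tr M) λ² + s λ − det M, where s is the sum of the principal 2×2 minors.
tr M = -3 + 1 + (-3) = -5.
s = ((-3)·1 − 2²) + ((-3)·(-3) − (-1)²) + (1·(-3) − 0²) = -7 + 8 + (-3) = -2.
det M (expand along row 1) = (-3)·(-3) − 2·(-6) + (-1)·1 = 20.
Characteristic polynomial: λ³ + 5λ² − 2λ − 20 = 0.
Substitute λ = y + (tr M)/3 = y − 1.666667 to remove the quadratic term: y³ + p·y + q = 0 with p = s − (tr M)²/3 = -10.333333 and q = −2(tr M)³/27 + (tr M)·s/3 − det M = -7.407407.
Three real roots ⇒ use the trigonometric (Viète) form: r = 2√(−p/3) = 3.711843, φ = arccos(3q/(p·r)) = arccos(0.579372) = 0.952838 rad.
y_k = r·cos(φ/3 − 2πk/3) for k = 0, 1, 2 gives y = 3.526190, -0.759192, -2.766998.
λ_k = y_k − 1.666667 gives λ = 1.8595, -2.4259, -4.4337 (check: the sum is -5.0000 = tr M).

Hence λ_max = 1.8595 and λ_min = -4.4337.


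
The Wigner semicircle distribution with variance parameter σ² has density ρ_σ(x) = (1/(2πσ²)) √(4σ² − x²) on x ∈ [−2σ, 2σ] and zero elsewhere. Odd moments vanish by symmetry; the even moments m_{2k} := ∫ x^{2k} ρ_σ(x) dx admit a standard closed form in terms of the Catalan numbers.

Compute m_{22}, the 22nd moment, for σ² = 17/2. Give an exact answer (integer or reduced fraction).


By the scaled semicircle moment identity, m_{2k} = σ^{2k} · C_k with k = 11.
C_11 = (1/(k+1)) · C(2k, k) = (1/12) · C(22, 11) = (1/12) · 705432 = 58786.
σ^{2k} = (σ²)^k = (17/2)^11 = 34271896307633/2048.

Therefore m_{22} = σ^{22} · C_11 = (34271896307633/2048) · 58786 = 1007353848170256769/1024.


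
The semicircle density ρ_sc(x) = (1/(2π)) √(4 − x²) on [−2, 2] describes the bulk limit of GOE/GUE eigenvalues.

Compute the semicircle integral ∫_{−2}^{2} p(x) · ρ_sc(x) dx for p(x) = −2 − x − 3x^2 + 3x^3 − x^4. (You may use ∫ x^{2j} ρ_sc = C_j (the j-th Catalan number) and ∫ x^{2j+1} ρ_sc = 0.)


Write p(x) = Σ a_i x^i, split into monomials and integrate each against ρ_sc separately.
Using ∫ x^{2j} ρ_sc = C_j = (1/(j+1)) C(2j, j) (Catalan numbers) and ∫ x^{2j+1} ρ_sc = 0 (odd monomials vanish by symmetry):
  i = 0 (even): a_0 · C_{0} = -2 · 1 = -2
  i = 1 (odd): ∫ x^1 ρ_sc = 0 (vanishes)
  i = 2 (even): a_2 · C_{1} = -3 · 1 = -3
  i = 3 (odd): ∫ x^3 ρ_sc = 0 (vanishes)
  i = 4 (even): a_4 · C_{2} = -1 · 2 = -2

Summing the contributions: ∫_{−2}^{2} p(x) ρ_sc(x) dx = (-2) + (-3) + (-2) = -7.


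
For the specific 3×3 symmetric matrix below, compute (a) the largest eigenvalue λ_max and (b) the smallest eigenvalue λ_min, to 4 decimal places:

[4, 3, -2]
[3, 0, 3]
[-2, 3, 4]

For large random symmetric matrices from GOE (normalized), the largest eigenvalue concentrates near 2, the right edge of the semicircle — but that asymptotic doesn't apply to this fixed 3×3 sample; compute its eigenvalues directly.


Since M is real symmetric, all three eigenvalues are real; they are the roots of det(λI − M) = λ³ − (tr M) λ² + s λ − det M, where s is the sum of the principal 2×2 minors.
tr M = 4 + 0 + 4 = 8.
s = (4·0 − 3²) + (4·4 − (-2)²) + (0·4 − 3²) = -9 + 12 + (-9) = -6.
det M (expand along row 1) = 4·(-9) − 3·18 + (-2)·9 = -108.
Characteristic polynomial: λ³ − 8λ² − 6λ + 108 = 0.
Substitute λ = y + (tr M)/3 = y + 2.666667 to remove the quadratic term: y³ + p·y + q = 0 with p = s − (tr M)²/3 = -27.333333 and q = −2(tr M)³/27 + (tr M)·s/3 − det M = 54.074074.
Three real roots ⇒ use the trigonometric (Viète) form: r = 2√(−p/3) = 6.036923, φ = arccos(3q/(p·r)) = arccos(-0.983110) = 2.957539 rad.
y_k = r·cos(φ/3 − 2πk/3) for k = 0, 1, 2 gives y = 3.333333, 2.692232, -6.025566.
λ_k = y_k + 2.666667 gives λ = 6.0000, 5.3589, -3.3589 (check: the sum is 8.0000 = tr M).

Hence λ_max = 6.0000 and λ_min = -3.3589.


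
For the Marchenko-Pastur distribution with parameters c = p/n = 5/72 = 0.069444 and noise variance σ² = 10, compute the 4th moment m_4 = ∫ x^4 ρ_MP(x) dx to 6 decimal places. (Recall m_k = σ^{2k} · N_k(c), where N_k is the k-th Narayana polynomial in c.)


E[X⁴] = σ⁸ (1 + 6c + 6c² + c³) (fourth MP moment). With σ² = 10 (so σ⁸ = 10000) and c = 5/72 = 0.069444: E[X⁴] = 10000 · (1 + 6·0.069444 + 6·(0.069444)² + (0.069444)³) = 10000 · 1.445937.

So E[X^4] = 14459.367498.


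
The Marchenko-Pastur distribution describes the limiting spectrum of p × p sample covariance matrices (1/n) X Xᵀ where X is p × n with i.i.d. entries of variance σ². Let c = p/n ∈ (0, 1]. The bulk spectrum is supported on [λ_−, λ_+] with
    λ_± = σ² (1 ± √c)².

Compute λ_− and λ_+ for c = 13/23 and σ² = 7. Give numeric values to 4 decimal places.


c = 13/23 = 0.565217; √c = 0.751809.
λ_− = σ² (1 − √c)² = 7 · (1 − 0.751809)² = 7 · (0.248191)² = 0.431190.
λ_+ = σ² (1 + √c)² = 7 · (1 + 0.751809)² = 7 · (1.751809)² = 21.481854.

Rounded to 4 decimal places: λ_− ≈ 0.4312, λ_+ ≈ 21.4819.


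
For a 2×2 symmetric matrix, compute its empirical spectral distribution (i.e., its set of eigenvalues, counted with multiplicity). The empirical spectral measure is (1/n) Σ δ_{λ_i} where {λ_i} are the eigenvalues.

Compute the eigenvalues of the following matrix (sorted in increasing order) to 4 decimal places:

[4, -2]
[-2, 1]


Since M is real symmetric, both eigenvalues are real; they are the roots of det(λI − M) = λ² − (tr M) λ + det M.
tr M = 4 + 1 = 5.
det M = 4·1 − (-2)² = 4 − 4 = 0.
Characteristic polynomial: λ² − 5λ = 0.
Discriminant Δ = (tr M)² − 4·det M = 25 − 0 = 25; √Δ = 5.000000.
λ = (tr M ± √Δ)/2 = (5 ± 5.000000)/2, giving (tr M − √Δ)/2 = 0.0000 and (tr M + √Δ)/2 = 5.0000.

Eigenvalues sorted in increasing order: [0.0000, 5.0000].


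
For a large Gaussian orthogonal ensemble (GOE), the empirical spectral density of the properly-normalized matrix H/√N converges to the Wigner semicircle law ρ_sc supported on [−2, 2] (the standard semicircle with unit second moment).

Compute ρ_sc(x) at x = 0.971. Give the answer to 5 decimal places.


ρ_sc(x) = (1/(2π)) √(4 − x²). With x = 0.971:
  4 − x² = 4 − (0.971)² = 4 − 0.942841 = 3.057159.
  √(4 − x²) = 1.748473.
  1/(2π) = 0.159155.
  ρ_sc(0.971) = 0.159155 · 1.748473 = 0.278278.

Rounded to 5 decimal places: ρ_sc(0.971) ≈ 0.27828.


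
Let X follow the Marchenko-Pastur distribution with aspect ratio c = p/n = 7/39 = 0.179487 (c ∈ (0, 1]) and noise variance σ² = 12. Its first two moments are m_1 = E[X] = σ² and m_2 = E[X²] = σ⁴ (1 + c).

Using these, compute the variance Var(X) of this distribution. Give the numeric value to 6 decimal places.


m_1 = E[X] = σ² = 12, so m_1² = 144.
m_2 = E[X²] = σ⁴ (1 + c) = 144 · (1 + 0.179487) = 144 · 1.179487 = 169.846154.
(Note m_2 − m_1² simplifies to c · σ⁴ = 0.179487 · 144.)

Var(X) = m_2 − m_1² = 169.846154 − 144 = 25.846154.


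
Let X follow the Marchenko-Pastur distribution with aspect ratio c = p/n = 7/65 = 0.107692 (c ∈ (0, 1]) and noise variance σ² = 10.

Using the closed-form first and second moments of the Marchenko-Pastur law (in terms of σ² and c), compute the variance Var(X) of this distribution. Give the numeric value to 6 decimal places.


Recall the MP moments m_1 = E[X] = σ² and m_2 = E[X²] = σ⁴ (1 + c).
m_1 = E[X] = σ² = 10, so m_1² = 100.
m_2 = E[X²] = σ⁴ (1 + c) = 100 · (1 + 0.107692) = 100 · 1.107692 = 110.769231.
(Note m_2 − m_1² simplifies to c · σ⁴ = 0.107692 · 100.)

Var(X) = m_2 − m_1² = 110.769231 − 100 = 10.769231.


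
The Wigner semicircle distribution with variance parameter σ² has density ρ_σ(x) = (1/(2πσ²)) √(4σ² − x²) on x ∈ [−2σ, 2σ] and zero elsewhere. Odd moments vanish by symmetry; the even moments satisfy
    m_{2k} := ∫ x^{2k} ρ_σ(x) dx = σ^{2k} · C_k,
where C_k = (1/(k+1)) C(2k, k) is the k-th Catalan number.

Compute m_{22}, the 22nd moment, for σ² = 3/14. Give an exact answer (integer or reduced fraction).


By the scaled semicircle moment identity, m_{2k} = σ^{2k} · C_k with k = 11.
C_11 = (1/(k+1)) · C(2k, k) = (1/12) · C(22, 11) = (1/12) · 705432 = 58786.
σ^{2k} = (σ²)^k = (3/14)^11 = 177147/4049565169664.

Therefore m_{22} = σ^{22} · C_11 = (177147/4049565169664) · 58786 = 743840253/289254654976.


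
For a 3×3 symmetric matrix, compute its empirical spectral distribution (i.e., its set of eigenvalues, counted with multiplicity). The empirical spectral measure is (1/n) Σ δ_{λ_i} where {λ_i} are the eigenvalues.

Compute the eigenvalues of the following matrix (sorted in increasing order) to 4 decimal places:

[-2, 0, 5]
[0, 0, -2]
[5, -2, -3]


Since M is real symmetric, all three eigenvalues are real; they are the roots of det(λI − M) = λ³ − (tr M) λ² + s λ − det M, where s is the sum of the principal 2×2 minors.
tr M = -2 + 0 + (-3) = -5.
s = ((-2)·0 − 0²) + ((-2)·(-3) − 5²) + (0·(-3) − (-2)²) = 0 + (-19) + (-4) = -23.
det M (expand along row 1) = (-2)·(-4) − 0·10 + 5·0 = 8.
Characteristic polynomial: λ³ + 5λ² − 23λ − 8 = 0.
Substitute λ = y + (tr M)/3 = y − 1.666667 to remove the quadratic term: y³ + p·y + q = 0 with p = s − (tr M)²/3 = -31.333333 and q = −2(tr M)³/27 + (tr M)·s/3 − det M = 39.592593.
Three real roots ⇒ use the trigonometric (Viète) form: r = 2√(−p/3) = 6.463573, φ = arccos(3q/(p·r)) = arccos(-0.586484) = 2.197507 rad.
y_k = r·cos(φ/3 − 2πk/3) for k = 0, 1, 2 gives y = 4.805688, 1.340464, -6.146152.
λ_k = y_k − 1.666667 gives λ = 3.1390, -0.3262, -7.8128 (check: the sum is -5.0000 = tr M).

Eigenvalues sorted in increasing order: [-7.8128, -0.3262, 3.1390].


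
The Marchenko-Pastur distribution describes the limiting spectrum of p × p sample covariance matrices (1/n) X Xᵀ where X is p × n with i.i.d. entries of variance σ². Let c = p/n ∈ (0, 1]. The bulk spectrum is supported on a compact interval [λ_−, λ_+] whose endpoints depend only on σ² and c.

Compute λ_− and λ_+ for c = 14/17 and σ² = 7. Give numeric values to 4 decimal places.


c = 14/17 = 0.823529; √c = 0.907485.
λ_− = σ² (1 − √c)² = 7 · (1 − 0.907485)² = 7 · (0.092515)² = 0.059913.
λ_+ = σ² (1 + √c)² = 7 · (1 + 0.907485)² = 7 · (1.907485)² = 25.469499.

Rounded to 4 decimal places: λ_− ≈ 0.0599, λ_+ ≈ 25.4695.


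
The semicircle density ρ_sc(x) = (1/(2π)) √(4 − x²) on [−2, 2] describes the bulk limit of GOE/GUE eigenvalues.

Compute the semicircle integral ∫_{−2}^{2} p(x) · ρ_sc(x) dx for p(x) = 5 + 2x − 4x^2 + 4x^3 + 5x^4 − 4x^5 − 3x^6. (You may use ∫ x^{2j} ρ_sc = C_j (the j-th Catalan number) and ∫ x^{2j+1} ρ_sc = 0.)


Write p(x) = Σ a_i x^i, split into monomials and integrate each against ρ_sc separately.
Using ∫ x^{2j} ρ_sc = C_j = (1/(j+1)) C(2j, j) (Catalan numbers) and ∫ x^{2j+1} ρ_sc = 0 (odd monomials vanish by symmetry):
  i = 0 (even): a_0 · C_{0} = 5 · 1 = 5
  i = 1 (odd): ∫ x^1 ρ_sc = 0 (vanishes)
  i = 2 (even): a_2 · C_{1} = -4 · 1 = -4
  i = 3 (odd): ∫ x^3 ρ_sc = 0 (vanishes)
  i = 4 (even): a_4 · C_{2} = 5 · 2 = 10
  i = 5 (odd): ∫ x^5 ρ_sc = 0 (vanishes)
  i = 6 (even): a_6 · C_{3} = -3 · 5 = -15

Summing the contributions: ∫_{−2}^{2} p(x) ρ_sc(x) dx = 5 + (-4) + 10 + (-15) = -4.


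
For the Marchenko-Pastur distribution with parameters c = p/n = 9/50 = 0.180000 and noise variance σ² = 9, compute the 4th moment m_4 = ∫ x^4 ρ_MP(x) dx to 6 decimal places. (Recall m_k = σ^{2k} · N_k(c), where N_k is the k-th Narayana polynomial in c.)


E[X⁴] = σ⁸ (1 + 6c + 6c² + c³) (fourth MP moment). With σ² = 9 (so σ⁸ = 6561) and c = 9/50 = 0.180000: E[X⁴] = 6561 · (1 + 6·0.180000 + 6·(0.180000)² + (0.180000)³) = 6561 · 2.280232.

So E[X^4] = 14960.602152.


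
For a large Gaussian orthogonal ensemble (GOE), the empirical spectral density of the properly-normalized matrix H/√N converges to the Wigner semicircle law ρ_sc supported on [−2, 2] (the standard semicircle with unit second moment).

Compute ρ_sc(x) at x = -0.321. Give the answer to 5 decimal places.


ρ_sc(x) = (1/(2π)) √(4 − x²). With x = -0.321:
  4 − x² = 4 − (-0.321)² = 4 − 0.103041 = 3.896959.
  √(4 − x²) = 1.974072.
  1/(2π) = 0.159155.
  ρ_sc(-0.321) = 0.159155 · 1.974072 = 0.314183.

Rounded to 5 decimal places: ρ_sc(-0.321) ≈ 0.31418.


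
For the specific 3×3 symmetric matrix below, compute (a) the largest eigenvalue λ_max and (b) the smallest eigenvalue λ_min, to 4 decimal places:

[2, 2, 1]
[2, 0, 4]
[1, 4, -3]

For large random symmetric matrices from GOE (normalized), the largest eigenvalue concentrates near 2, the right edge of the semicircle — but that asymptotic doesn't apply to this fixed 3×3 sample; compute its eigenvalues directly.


Since M is real symmetric, all three eigenvalues are real; they are the roots of det(λI − M) = λ³ − (tr M) λ² + s λ − det M, where s is the sum of the principal 2×2 minors.
tr M = 2 + 0 + (-3) = -1.
s = (2·0 − 2²) + (2·(-3) − 1²) + (0·(-3) − 4²) = -4 + (-7) + (-16) = -27.
det M (expand along row 1) = 2·(-16) − 2·(-10) + 1·8 = -4.
Characteristic polynomial: λ³ + λ² − 27λ + 4 = 0.
Substitute λ = y + (tr M)/3 = y − 0.333333 to remove the quadratic term: y³ + p·y + q = 0 with p = s − (tr M)²/3 = -27.333333 and q = −2(tr M)³/27 + (tr M)·s/3 − det M = 13.074074.
Three real roots ⇒ use the trigonometric (Viète) form: r = 2√(−p/3) = 6.036923, φ = arccos(3q/(p·r)) = arccos(-0.237697) = 1.810791 rad.
y_k = r·cos(φ/3 − 2πk/3) for k = 0, 1, 2 gives y = 4.970195, 0.482428, -5.452623.
λ_k = y_k − 0.333333 gives λ = 4.6369, 0.1491, -5.7860 (check: the sum is -1.0000 = tr M).

Hence λ_max = 4.6369 and λ_min = -5.7860.


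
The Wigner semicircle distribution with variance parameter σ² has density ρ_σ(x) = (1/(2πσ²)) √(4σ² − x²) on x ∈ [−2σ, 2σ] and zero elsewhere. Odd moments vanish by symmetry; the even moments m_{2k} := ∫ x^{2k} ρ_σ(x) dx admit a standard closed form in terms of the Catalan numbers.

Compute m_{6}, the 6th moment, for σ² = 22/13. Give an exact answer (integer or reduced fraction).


By the scaled semicircle moment identity, m_{2k} = σ^{2k} · C_k with k = 3.
C_3 = (1/(k+1)) · C(2k, k) = (1/4) · C(6, 3) = (1/4) · 20 = 5.
σ^{2k} = (σ²)^k = (22/13)^3 = 10648/2197.

Therefore m_{6} = σ^{6} · C_3 = (10648/2197) · 5 = 53240/2197.


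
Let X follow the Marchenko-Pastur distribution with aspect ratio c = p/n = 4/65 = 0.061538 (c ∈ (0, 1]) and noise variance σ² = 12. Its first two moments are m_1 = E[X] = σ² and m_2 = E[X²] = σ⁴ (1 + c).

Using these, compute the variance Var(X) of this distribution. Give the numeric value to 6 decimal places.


m_1 = E[X] = σ² = 12, so m_1² = 144.
m_2 = E[X²] = σ⁴ (1 + c) = 144 · (1 + 0.061538) = 144 · 1.061538 = 152.861538.
(Note m_2 − m_1² simplifies to c · σ⁴ = 0.061538 · 144.)

Var(X) = m_2 − m_1² = 152.861538 − 144 = 8.861538.


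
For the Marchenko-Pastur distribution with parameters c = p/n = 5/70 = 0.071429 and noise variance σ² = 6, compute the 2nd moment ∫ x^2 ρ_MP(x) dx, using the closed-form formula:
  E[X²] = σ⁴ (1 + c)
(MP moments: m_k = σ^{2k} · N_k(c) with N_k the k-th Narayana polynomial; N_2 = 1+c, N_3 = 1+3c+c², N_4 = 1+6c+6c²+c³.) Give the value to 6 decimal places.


E[X²] = σ⁴ (1 + c) (second MP moment). With σ² = 6 (so σ⁴ = 36) and c = 5/70 = 0.071429: E[X²] = 36 · (1 + 0.071429) = 36 · 1.071429.

So E[X^2] = 38.571429.


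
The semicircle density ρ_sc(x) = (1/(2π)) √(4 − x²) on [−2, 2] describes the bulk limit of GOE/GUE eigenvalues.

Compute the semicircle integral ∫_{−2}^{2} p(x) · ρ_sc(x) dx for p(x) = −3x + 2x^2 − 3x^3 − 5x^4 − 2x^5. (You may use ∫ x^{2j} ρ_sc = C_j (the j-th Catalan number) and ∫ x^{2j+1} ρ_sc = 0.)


Write p(x) = Σ a_i x^i, split into monomials and integrate each against ρ_sc separately.
Using ∫ x^{2j} ρ_sc = C_j = (1/(j+1)) C(2j, j) (Catalan numbers) and ∫ x^{2j+1} ρ_sc = 0 (odd monomials vanish by symmetry):
  i = 1 (odd): ∫ x^1 ρ_sc = 0 (vanishes)
  i = 2 (even): a_2 · C_{1} = 2 · 1 = 2
  i = 3 (odd): ∫ x^3 ρ_sc = 0 (vanishes)
  i = 4 (even): a_4 · C_{2} = -5 · 2 = -10
  i = 5 (odd): ∫ x^5 ρ_sc = 0 (vanishes)

Summing the contributions: ∫_{−2}^{2} p(x) ρ_sc(x) dx = 2 + (-10) = -8.


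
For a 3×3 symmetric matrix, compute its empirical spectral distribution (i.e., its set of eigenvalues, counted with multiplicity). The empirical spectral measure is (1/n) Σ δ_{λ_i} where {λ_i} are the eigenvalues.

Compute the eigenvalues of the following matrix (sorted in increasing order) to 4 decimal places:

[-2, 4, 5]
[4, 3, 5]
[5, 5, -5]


Since M is real symmetric, all three eigenvalues are real; they are the roots of det(λI − M) = λ³ − (tr M) λ² + s λ − det M, where s is the sum of the principal 2×2 minors.
tr M = -2 + 3 + (-5) = -4.
s = ((-2)·3 − 4²) + ((-2)·(-5) − 5²) + (3·(-5) − 5²) = -22 + (-15) + (-40) = -77.
det M (expand along row 1) = (-2)·(-40) − 4·(-45) + 5·5 = 285.
Characteristic polynomial: λ³ + 4λ² − 77λ − 285 = 0.
Substitute λ = y + (tr M)/3 = y − 1.333333 to remove the quadratic term: y³ + p·y + q = 0 with p = s − (tr M)²/3 = -82.333333 and q = −2(tr M)³/27 + (tr M)·s/3 − det M = -177.592593.
Three real roots ⇒ use the trigonometric (Viète) form: r = 2√(−p/3) = 10.477489, φ = arccos(3q/(p·r)) = arccos(0.617608) = 0.905098 rad.
y_k = r·cos(φ/3 − 2πk/3) for k = 0, 1, 2 gives y = 10.004251, -2.305916, -7.698336.
λ_k = y_k − 1.333333 gives λ = 8.6709, -3.6392, -9.0317 (check: the sum is -4.0000 = tr M).

Eigenvalues sorted in increasing order: [-9.0317, -3.6392, 8.6709].


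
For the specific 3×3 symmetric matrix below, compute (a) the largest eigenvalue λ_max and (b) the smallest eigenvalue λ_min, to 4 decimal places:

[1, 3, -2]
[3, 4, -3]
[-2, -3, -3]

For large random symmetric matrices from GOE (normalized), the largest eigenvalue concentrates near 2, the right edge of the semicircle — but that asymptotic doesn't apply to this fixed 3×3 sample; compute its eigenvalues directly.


Since M is real symmetric, all three eigenvalues are real; they are the roots of det(λI − M) = λ³ − (tr M) λ² + s λ − det M, where s is the sum of the principal 2×2 minors.
tr M = 1 + 4 + (-3) = 2.
s = (1·4 − 3²) + (1·(-3) − (-2)²) + (4·(-3) − (-3)²) = -5 + (-7) + (-21) = -33.
det M (expand along row 1) = 1·(-21) − 3·(-15) + (-2)·(-1) = 26.
Characteristic polynomial: λ³ − 2λ² − 33λ − 26 = 0.
Substitute λ = y + (tr M)/3 = y + 0.666667 to remove the quadratic term: y³ + p·y + q = 0 with p = s − (tr M)²/3 = -34.333333 and q = −2(tr M)³/27 + (tr M)·s/3 − det M = -48.592593.
Three real roots ⇒ use the trigonometric (Viète) form: r = 2√(−p/3) = 6.765928, φ = arccos(3q/(p·r)) = arccos(0.627550) = 0.892395 rad.
y_k = r·cos(φ/3 − 2πk/3) for k = 0, 1, 2 gives y = 6.468786, -1.516999, -4.951787.
λ_k = y_k + 0.666667 gives λ = 7.1355, -0.8503, -4.2851 (check: the sum is 2.0000 = tr M).

Hence λ_max = 7.1355 and λ_min = -4.2851.


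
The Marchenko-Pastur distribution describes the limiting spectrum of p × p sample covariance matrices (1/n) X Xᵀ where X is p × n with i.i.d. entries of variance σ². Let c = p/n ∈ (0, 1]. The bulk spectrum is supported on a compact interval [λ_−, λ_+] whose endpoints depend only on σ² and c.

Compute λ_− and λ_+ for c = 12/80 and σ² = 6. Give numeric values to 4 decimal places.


c = 12/80 = 0.150000; √c = 0.387298.
λ_− = σ² (1 − √c)² = 6 · (1 − 0.387298)² = 6 · (0.612702)² = 2.252420.
λ_+ = σ² (1 + √c)² = 6 · (1 + 0.387298)² = 6 · (1.387298)² = 11.547580.

Rounded to 4 decimal places: λ_− ≈ 2.2524, λ_+ ≈ 11.5476.


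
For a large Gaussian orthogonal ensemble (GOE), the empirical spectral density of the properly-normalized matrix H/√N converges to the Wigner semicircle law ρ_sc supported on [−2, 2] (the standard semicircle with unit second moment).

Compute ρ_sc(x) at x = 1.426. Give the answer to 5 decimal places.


ρ_sc(x) = (1/(2π)) √(4 − x²). With x = 1.426:
  4 − x² = 4 − (1.426)² = 4 − 2.033476 = 1.966524.
  √(4 − x²) = 1.402328.
  1/(2π) = 0.159155.
  ρ_sc(1.426) = 0.159155 · 1.402328 = 0.223187.

Rounded to 5 decimal places: ρ_sc(1.426) ≈ 0.22319.


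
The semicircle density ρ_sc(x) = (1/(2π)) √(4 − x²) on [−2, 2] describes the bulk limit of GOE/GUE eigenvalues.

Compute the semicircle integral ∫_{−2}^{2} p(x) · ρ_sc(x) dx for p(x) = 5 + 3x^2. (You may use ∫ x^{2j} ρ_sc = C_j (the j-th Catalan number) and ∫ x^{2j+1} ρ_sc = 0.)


Write p(x) = Σ a_i x^i, split into monomials and integrate each against ρ_sc separately.
Using ∫ x^{2j} ρ_sc = C_j = (1/(j+1)) C(2j, j) (Catalan numbers) and ∫ x^{2j+1} ρ_sc = 0 (odd monomials vanish by symmetry):
  i = 0 (even): a_0 · C_{0} = 5 · 1 = 5
  i = 2 (even): a_2 · C_{1} = 3 · 1 = 3

Summing the contributions: ∫_{−2}^{2} p(x) ρ_sc(x) dx = 5 + 3 = 8.


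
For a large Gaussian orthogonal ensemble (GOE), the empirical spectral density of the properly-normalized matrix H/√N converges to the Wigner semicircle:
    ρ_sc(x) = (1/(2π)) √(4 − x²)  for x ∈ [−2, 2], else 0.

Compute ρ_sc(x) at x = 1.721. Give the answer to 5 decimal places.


ρ_sc(x) = (1/(2π)) √(4 − x²). With x = 1.721:
  4 − x² = 4 − (1.721)² = 4 − 2.961841 = 1.038159.
  √(4 − x²) = 1.018901.
  1/(2π) = 0.159155.
  ρ_sc(1.721) = 0.159155 · 1.018901 = 0.162163.

Rounded to 5 decimal places: ρ_sc(1.721) ≈ 0.16216.


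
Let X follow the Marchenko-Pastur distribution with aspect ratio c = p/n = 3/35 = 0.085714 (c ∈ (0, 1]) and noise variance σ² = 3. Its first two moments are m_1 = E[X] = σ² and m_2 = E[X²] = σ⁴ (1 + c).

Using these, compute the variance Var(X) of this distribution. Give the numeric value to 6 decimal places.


m_1 = E[X] = σ² = 3, so m_1² = 9.
m_2 = E[X²] = σ⁴ (1 + c) = 9 · (1 + 0.085714) = 9 · 1.085714 = 9.771429.
(Note m_2 − m_1² simplifies to c · σ⁴ = 0.085714 · 9.)

Var(X) = m_2 − m_1² = 9.771429 − 9 = 0.771429.


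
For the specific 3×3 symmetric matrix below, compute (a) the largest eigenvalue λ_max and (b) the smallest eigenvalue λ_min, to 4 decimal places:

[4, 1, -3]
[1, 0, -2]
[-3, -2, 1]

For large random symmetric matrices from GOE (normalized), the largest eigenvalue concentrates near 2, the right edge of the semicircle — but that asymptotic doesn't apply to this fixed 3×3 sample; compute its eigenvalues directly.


Since M is real symmetric, all three eigenvalues are real; they are the roots of det(λI − M) = λ³ − (tr M) λ² + s λ − det M, where s is the sum of the principal 2×2 minors.
tr M = 4 + 0 + 1 = 5.
s = (4·0 − 1²) + (4·1 − (-3)²) + (0·1 − (-2)²) = -1 + (-5) + (-4) = -10.
det M (expand along row 1) = 4·(-4) − 1·(-5) + (-3)·(-2) = -5.
Characteristic polynomial: λ³ − 5λ² − 10λ + 5 = 0.
Substitute λ = y + (tr M)/3 = y + 1.666667 to remove the quadratic term: y³ + p·y + q = 0 with p = s − (tr M)²/3 = -18.333333 and q = −2(tr M)³/27 + (tr M)·s/3 − det M = -20.925926.
Three real roots ⇒ use the trigonometric (Viète) form: r = 2√(−p/3) = 4.944132, φ = arccos(3q/(p·r)) = arccos(0.692587) = 0.805727 rad.
y_k = r·cos(φ/3 − 2πk/3) for k = 0, 1, 2 gives y = 4.766884, -1.247246, -3.519639.
λ_k = y_k + 1.666667 gives λ = 6.4336, 0.4194, -1.8530 (check: the sum is 5.0000 = tr M).

Hence λ_max = 6.4336 and λ_min = -1.8530.


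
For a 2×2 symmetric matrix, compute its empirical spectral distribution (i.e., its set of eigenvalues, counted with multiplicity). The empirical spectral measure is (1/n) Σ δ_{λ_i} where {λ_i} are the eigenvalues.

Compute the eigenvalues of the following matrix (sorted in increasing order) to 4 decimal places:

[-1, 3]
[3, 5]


Since M is real symmetric, both eigenvalues are real; they are the roots of det(λI − M) = λ² − (tr M) λ + det M.
tr M = -1 + 5 = 4.
det M = (-1)·5 − 3² = -5 − 9 = -14.
Characteristic polynomial: λ² − 4λ − 14 = 0.
Discriminant Δ = (tr M)² − 4·det M = 16 − (-56) = 72; √Δ = 8.485281.
λ = (tr M ± √Δ)/2 = (4 ± 8.485281)/2, giving (tr M − √Δ)/2 = -2.2426 and (tr M + √Δ)/2 = 6.2426.

Eigenvalues sorted in increasing order: [-2.2426, 6.2426].


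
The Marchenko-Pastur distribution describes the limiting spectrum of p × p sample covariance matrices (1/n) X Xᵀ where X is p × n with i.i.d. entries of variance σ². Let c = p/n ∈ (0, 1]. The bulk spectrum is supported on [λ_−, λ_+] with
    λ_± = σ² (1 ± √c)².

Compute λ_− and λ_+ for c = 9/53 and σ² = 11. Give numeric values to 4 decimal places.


c = 9/53 = 0.169811; √c = 0.412082.
λ_− = σ² (1 − √c)² = 11 · (1 − 0.412082)² = 11 · (0.587918)² = 3.802127.
λ_+ = σ² (1 + √c)² = 11 · (1 + 0.412082)² = 11 · (1.412082)² = 21.933722.

Rounded to 4 decimal places: λ_− ≈ 3.8021, λ_+ ≈ 21.9337.


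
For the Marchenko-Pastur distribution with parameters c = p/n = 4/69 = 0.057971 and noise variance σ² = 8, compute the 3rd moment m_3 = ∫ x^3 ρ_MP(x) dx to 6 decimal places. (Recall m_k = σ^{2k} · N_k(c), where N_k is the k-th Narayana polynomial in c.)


E[X³] = σ⁶ (1 + 3c + c²) (third MP moment). With σ² = 8 (so σ⁶ = 512) and c = 4/69 = 0.057971: E[X³] = 512 · (1 + 3·0.057971 + (0.057971)²) = 512 · 1.177274.

So E[X^3] = 602.764125.


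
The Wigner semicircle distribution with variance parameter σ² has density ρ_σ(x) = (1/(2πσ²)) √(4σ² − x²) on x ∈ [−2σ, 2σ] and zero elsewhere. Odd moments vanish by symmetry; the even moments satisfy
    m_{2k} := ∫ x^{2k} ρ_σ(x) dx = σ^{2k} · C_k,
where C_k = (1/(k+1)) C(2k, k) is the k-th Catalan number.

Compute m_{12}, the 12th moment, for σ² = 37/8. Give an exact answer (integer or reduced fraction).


By the scaled semicircle moment identity, m_{2k} = σ^{2k} · C_k with k = 6.
C_6 = (1/(k+1)) · C(2k, k) = (1/7) · C(12, 6) = (1/7) · 924 = 132.
σ^{2k} = (σ²)^k = (37/8)^6 = 2565726409/262144.

Therefore m_{12} = σ^{12} · C_6 = (2565726409/262144) · 132 = 84668971497/65536.


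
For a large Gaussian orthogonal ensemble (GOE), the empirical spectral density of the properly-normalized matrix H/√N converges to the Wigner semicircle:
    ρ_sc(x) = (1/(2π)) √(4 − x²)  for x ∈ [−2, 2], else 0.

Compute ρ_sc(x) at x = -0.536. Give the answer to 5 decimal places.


ρ_sc(x) = (1/(2π)) √(4 − x²). With x = -0.536:
  4 − x² = 4 − (-0.536)² = 4 − 0.287296 = 3.712704.
  √(4 − x²) = 1.926838.
  1/(2π) = 0.159155.
  ρ_sc(-0.536) = 0.159155 · 1.926838 = 0.306666.

Rounded to 5 decimal places: ρ_sc(-0.536) ≈ 0.30667.


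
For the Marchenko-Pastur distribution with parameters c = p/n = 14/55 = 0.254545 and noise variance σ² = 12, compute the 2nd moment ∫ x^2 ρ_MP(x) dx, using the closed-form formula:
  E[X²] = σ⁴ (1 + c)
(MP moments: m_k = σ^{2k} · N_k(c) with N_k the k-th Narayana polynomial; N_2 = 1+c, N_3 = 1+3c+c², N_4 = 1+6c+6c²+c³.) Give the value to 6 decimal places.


E[X²] = σ⁴ (1 + c) (second MP moment). With σ² = 12 (so σ⁴ = 144) and c = 14/55 = 0.254545: E[X²] = 144 · (1 + 0.254545) = 144 · 1.254545.

So E[X^2] = 180.654545.


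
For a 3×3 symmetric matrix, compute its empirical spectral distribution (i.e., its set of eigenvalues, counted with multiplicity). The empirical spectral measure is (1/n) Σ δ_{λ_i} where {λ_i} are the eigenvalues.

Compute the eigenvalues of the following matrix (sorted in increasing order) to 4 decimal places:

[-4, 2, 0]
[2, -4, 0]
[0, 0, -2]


Since M is real symmetric, all three eigenvalues are real; they are the roots of det(λI − M) = λ³ − (tr M) λ² + s λ − det M, where s is the sum of the principal 2×2 minors.
tr M = -4 + (-4) + (-2) = -10.
s = ((-4)·(-4) − 2²) + ((-4)·(-2) − 0²) + ((-4)·(-2) − 0²) = 12 + 8 + 8 = 28.
det M (expand along row 1) = (-4)·8 − 2·(-4) + 0·0 = -24.
Characteristic polynomial: λ³ + 10λ² + 28λ + 24 = 0.
Substitute λ = y + (tr M)/3 = y − 3.333333 to remove the quadratic term: y³ + p·y + q = 0 with p = s − (tr M)²/3 = -5.333333 and q = −2(tr M)³/27 + (tr M)·s/3 − det M = 4.740741.
Three real roots ⇒ use the trigonometric (Viète) form: r = 2√(−p/3) = 2.666667, φ = arccos(3q/(p·r)) = arccos(-1.000000) = 3.141593 rad.
y_k = r·cos(φ/3 − 2πk/3) for k = 0, 1, 2 gives y = 1.333333, 1.333333, -2.666667.
λ_k = y_k − 3.333333 gives λ = -2.0000, -2.0000, -6.0000 (check: the sum is -10.0000 = tr M).

Eigenvalues sorted in increasing order: [-6.0000, -2.0000, -2.0000].


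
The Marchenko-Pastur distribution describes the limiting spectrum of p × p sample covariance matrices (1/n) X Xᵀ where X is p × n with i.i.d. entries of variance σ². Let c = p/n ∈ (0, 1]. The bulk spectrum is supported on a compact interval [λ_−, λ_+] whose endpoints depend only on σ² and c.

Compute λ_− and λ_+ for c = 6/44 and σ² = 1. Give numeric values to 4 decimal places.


c = 6/44 = 0.136364; √c = 0.369274.
λ_− = σ² (1 − √c)² = 1 · (1 − 0.369274)² = 1 · (0.630726)² = 0.397815.
λ_+ = σ² (1 + √c)² = 1 · (1 + 0.369274)² = 1 · (1.369274)² = 1.874913.

Rounded to 4 decimal places: λ_− ≈ 0.3978, λ_+ ≈ 1.8749.


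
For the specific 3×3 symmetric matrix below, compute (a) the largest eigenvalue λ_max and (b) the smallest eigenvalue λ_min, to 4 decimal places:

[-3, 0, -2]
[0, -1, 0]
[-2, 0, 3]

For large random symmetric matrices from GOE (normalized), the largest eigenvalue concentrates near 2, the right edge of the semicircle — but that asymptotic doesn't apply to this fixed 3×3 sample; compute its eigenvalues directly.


Since M is real symmetric, all three eigenvalues are real; they are the roots of det(λI − M) = λ³ − (tr M) λ² + s λ − det M, where s is the sum of the principal 2×2 minors.
tr M = -3 + (-1) + 3 = -1.
s = ((-3)·(-1) − 0²) + ((-3)·3 − (-2)²) + ((-1)·3 − 0²) = 3 + (-13) + (-3) = -13.
det M (expand along row 1) = (-3)·(-3) − 0·0 + (-2)·(-2) = 13.
Characteristic polynomial: λ³ + λ² − 13λ − 13 = 0.
Substitute λ = y + (tr M)/3 = y − 0.333333 to remove the quadratic term: y³ + p·y + q = 0 with p = s − (tr M)²/3 = -13.333333 and q = −2(tr M)³/27 + (tr M)·s/3 − det M = -8.592593.
Three real roots ⇒ use the trigonometric (Viète) form: r = 2√(−p/3) = 4.216370, φ = arccos(3q/(p·r)) = arccos(0.458530) = 1.094456 rad.
y_k = r·cos(φ/3 − 2πk/3) for k = 0, 1, 2 gives y = 3.938885, -0.666667, -3.272218.
λ_k = y_k − 0.333333 gives λ = 3.6056, -1.0000, -3.6056 (check: the sum is -1.0000 = tr M).

Hence λ_max = 3.6056 and λ_min = -3.6056.


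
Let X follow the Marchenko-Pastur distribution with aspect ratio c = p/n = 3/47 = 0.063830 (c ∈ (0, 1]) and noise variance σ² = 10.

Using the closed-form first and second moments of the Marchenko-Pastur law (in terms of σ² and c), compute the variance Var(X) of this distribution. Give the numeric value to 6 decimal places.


Recall the MP moments m_1 = E[X] = σ² and m_2 = E[X²] = σ⁴ (1 + c).
m_1 = E[X] = σ² = 10, so m_1² = 100.
m_2 = E[X²] = σ⁴ (1 + c) = 100 · (1 + 0.063830) = 100 · 1.063830 = 106.382979.
(Note m_2 − m_1² simplifies to c · σ⁴ = 0.063830 · 100.)

Var(X) = m_2 − m_1² = 106.382979 − 100 = 6.382979.


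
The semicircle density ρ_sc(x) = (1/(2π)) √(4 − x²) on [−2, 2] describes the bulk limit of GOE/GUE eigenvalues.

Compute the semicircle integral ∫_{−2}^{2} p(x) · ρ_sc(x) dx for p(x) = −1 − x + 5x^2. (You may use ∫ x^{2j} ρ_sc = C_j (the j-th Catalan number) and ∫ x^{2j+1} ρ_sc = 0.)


Write p(x) = Σ a_i x^i, split into monomials and integrate each against ρ_sc separately.
Using ∫ x^{2j} ρ_sc = C_j = (1/(j+1)) C(2j, j) (Catalan numbers) and ∫ x^{2j+1} ρ_sc = 0 (odd monomials vanish by symmetry):
  i = 0 (even): a_0 · C_{0} = -1 · 1 = -1
  i = 1 (odd): ∫ x^1 ρ_sc = 0 (vanishes)
  i = 2 (even): a_2 · C_{1} = 5 · 1 = 5

Summing the contributions: ∫_{−2}^{2} p(x) ρ_sc(x) dx = (-1) + 5 = 4.


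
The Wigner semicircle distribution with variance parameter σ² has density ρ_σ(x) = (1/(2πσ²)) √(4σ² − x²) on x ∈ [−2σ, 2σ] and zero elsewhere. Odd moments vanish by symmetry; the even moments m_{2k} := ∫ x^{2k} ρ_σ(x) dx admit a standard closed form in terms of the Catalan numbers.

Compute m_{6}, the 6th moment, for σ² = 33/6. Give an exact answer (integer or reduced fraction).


By the scaled semicircle moment identity, m_{2k} = σ^{2k} · C_k with k = 3.
C_3 = (1/(k+1)) · C(2k, k) = (1/4) · C(6, 3) = (1/4) · 20 = 5.
σ^{2k} = (σ²)^k = (33/6)^3 = 1331/8.

Therefore m_{6} = σ^{6} · C_3 = (1331/8) · 5 = 6655/8.


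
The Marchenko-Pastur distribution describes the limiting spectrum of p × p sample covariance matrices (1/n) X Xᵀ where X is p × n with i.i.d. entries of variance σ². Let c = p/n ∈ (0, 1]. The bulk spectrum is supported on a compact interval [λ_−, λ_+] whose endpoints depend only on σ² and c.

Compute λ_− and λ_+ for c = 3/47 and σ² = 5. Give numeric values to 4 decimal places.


c = 3/47 = 0.063830; √c = 0.252646.
λ_− = σ² (1 − √c)² = 5 · (1 − 0.252646)² = 5 · (0.747354)² = 2.792693.
λ_+ = σ² (1 + √c)² = 5 · (1 + 0.252646)² = 5 · (1.252646)² = 7.845605.

Rounded to 4 decimal places: λ_− ≈ 2.7927, λ_+ ≈ 7.8456.


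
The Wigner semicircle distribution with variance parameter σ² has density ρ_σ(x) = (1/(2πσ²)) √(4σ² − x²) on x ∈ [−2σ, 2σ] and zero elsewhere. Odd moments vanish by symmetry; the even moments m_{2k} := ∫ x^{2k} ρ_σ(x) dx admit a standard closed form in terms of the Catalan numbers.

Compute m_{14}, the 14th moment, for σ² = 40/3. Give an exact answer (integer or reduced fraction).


By the scaled semicircle moment identity, m_{2k} = σ^{2k} · C_k with k = 7.
C_7 = (1/(k+1)) · C(2k, k) = (1/8) · C(14, 7) = (1/8) · 3432 = 429.
σ^{2k} = (σ²)^k = (40/3)^7 = 163840000000/2187.

Therefore m_{14} = σ^{14} · C_7 = (163840000000/2187) · 429 = 23429120000000/729.


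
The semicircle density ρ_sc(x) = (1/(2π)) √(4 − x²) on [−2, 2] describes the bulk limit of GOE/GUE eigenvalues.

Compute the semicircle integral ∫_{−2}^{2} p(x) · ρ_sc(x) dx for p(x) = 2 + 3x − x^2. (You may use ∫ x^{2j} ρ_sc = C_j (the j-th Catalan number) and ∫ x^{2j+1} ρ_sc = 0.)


Write p(x) = Σ a_i x^i, split into monomials and integrate each against ρ_sc separately.
Using ∫ x^{2j} ρ_sc = C_j = (1/(j+1)) C(2j, j) (Catalan numbers) and ∫ x^{2j+1} ρ_sc = 0 (odd monomials vanish by symmetry):
  i = 0 (even): a_0 · C_{0} = 2 · 1 = 2
  i = 1 (odd): ∫ x^1 ρ_sc = 0 (vanishes)
  i = 2 (even): a_2 · C_{1} = -1 · 1 = -1

Summing the contributions: ∫_{−2}^{2} p(x) ρ_sc(x) dx = 2 + (-1) = 1.


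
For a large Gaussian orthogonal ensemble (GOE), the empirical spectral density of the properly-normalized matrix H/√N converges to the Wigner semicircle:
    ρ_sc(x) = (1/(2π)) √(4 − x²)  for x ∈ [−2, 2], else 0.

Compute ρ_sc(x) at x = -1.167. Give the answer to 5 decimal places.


ρ_sc(x) = (1/(2π)) √(4 − x²). With x = -1.167:
  4 − x² = 4 − (-1.167)² = 4 − 1.361889 = 2.638111.
  √(4 − x²) = 1.624226.
  1/(2π) = 0.159155.
  ρ_sc(-1.167) = 0.159155 · 1.624226 = 0.258504.

Rounded to 5 decimal places: ρ_sc(-1.167) ≈ 0.25850.


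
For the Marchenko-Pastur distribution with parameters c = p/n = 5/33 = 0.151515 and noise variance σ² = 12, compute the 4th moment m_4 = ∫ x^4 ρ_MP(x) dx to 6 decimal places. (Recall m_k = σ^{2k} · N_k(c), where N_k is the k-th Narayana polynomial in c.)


E[X⁴] = σ⁸ (1 + 6c + 6c² + c³) (fourth MP moment). With σ² = 12 (so σ⁸ = 20736) and c = 5/33 = 0.151515: E[X⁴] = 20736 · (1 + 6·0.151515 + 6·(0.151515)² + (0.151515)³) = 20736 · 2.050310.

So E[X^4] = 42515.233659.


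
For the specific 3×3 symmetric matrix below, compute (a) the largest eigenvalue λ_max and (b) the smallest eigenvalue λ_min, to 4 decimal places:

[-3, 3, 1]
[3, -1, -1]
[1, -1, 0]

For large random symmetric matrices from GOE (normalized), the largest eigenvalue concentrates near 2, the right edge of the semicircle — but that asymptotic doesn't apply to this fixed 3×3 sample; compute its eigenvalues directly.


Since M is real symmetric, all three eigenvalues are real; they are the roots of det(λI − M) = λ³ − (tr M) λ² + s λ − det M, where s is the sum of the principal 2×2 minors.
tr M = -3 + (-1) + 0 = -4.
s = ((-3)·(-1) − 3²) + ((-3)·0 − 1²) + ((-1)·0 − (-1)²) = -6 + (-1) + (-1) = -8.
det M (expand along row 1) = (-3)·(-1) − 3·1 + 1·(-2) = -2.
Characteristic polynomial: λ³ + 4λ² − 8λ + 2 = 0.
Substitute λ = y + (tr M)/3 = y − 1.333333 to remove the quadratic term: y³ + p·y + q = 0 with p = s − (tr M)²/3 = -13.333333 and q = −2(tr M)³/27 + (tr M)·s/3 − det M = 17.407407.
Three real roots ⇒ use the trigonometric (Viète) form: r = 2√(−p/3) = 4.216370, φ = arccos(3q/(p·r)) = arccos(-0.928919) = 2.762279 rad.
y_k = r·cos(φ/3 − 2πk/3) for k = 0, 1, 2 gives y = 2.551813, 1.630900, -4.182713.
λ_k = y_k − 1.333333 gives λ = 1.2185, 0.2976, -5.5160 (check: the sum is -4.0000 = tr M).

Hence λ_max = 1.2185 and λ_min = -5.5160.
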